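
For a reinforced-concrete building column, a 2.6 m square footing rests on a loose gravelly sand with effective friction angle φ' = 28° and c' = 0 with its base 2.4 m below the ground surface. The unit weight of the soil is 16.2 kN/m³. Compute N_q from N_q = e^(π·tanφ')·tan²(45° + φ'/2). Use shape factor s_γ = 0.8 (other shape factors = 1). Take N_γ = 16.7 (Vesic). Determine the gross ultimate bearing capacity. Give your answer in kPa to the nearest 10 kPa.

q_ult ≈ 850 kPa

tan28° = 0.5317, so N_q = e^(π×0.5317)·tan²(59°) = 5.314 × 2.77 = 14.72.
Overburden at base level: q = 16.2 × 2.4 = 38.88 kPa.
Surcharge term q·N_q = 38.88 × 14.72 = 572.31 kPa; self-weight term 0.5·γ·B·N_γ·s_γ = 0.5 × 16.2 × 2.6 × 16.7 × 0.8 = 281.36 kPa.
q_ult = 572.31 + 281.36 = 853.67 kPa.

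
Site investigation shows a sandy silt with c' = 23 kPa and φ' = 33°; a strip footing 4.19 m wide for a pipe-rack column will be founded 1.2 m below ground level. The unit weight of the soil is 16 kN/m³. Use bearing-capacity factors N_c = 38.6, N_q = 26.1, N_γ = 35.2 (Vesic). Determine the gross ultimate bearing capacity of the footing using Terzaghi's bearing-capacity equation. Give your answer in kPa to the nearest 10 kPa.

q_ult ≈ 2570 kPa

q = γ·D_f = 16 × 1.2 = 19.2 kPa.
c·N_c = 23 × 38.6 = 887.8 kPa
q·N_q = 19.2 × 26.1 = 501.12 kPa
0.5·γ·B·N_γ = 0.5 × 16 × 4.19 × 35.2 = 1179.9 kPa
q_ult = 887.8 + 501.12 + 1179.9 = 2568.8 kPa.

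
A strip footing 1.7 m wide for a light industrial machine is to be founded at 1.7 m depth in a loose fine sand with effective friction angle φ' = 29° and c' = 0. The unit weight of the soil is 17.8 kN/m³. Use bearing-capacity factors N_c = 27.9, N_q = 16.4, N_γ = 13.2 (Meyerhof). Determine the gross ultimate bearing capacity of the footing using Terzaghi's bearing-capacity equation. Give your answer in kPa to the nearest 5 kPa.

Overburden at base level: q = 17.8 × 1.7 = 30.26 kPa.
Surcharge term q·N_q = 30.26 × 16.4 = 496.26 kPa; self-weight term 0.5·γ·B·N_γ = 0.5 × 17.8 × 1.7 × 13.2 = 199.72 kPa.
q_ult = 496.26 + 199.72 = 695.98 kPa.

q_ult ≈ 695 kPa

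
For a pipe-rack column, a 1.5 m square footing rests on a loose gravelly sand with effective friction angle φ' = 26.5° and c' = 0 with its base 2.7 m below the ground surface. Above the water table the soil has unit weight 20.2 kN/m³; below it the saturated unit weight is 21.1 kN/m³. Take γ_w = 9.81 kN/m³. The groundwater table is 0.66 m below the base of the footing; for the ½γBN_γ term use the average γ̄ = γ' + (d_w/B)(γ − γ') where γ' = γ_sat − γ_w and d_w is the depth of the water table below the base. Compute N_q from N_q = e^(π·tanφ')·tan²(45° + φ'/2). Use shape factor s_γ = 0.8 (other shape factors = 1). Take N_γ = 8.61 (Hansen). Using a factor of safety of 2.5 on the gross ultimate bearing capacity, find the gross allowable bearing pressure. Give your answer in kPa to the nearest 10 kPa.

N_q = e^(π·tan26.5°)·tan²(58.25°) = 12.51.
Effective surcharge at the founding depth q = γ·D_f = 20.2 × 2.7 = 54.54 kPa.
With d_w = 0.66 m < B, γ̄ = 11.29 + (0.66/1.5) × (20.2 − 11.29) = 15.21 kN/m³.
q_ult = q·N_q + 0.5·γ·B·N_γ·s_γ
     = 54.54 × 12.506 + 0.5 × 15.21 × 1.5 × 8.61 × 0.8
     = 682.09 + 78.577 = 760.67 kPa.
q_all = 760.67 / 2.5 = 304.27 kPa.

q_all ≈ 300 kPa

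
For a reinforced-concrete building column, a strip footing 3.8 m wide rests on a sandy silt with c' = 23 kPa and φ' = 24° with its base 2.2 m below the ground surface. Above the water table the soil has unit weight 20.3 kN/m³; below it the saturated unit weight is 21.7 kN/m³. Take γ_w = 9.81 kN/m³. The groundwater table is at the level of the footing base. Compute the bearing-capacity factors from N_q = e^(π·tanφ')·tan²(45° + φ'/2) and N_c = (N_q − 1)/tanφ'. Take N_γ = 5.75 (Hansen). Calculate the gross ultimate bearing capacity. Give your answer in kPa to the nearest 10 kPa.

tan24° = 0.4452, so N_q = e^(π×0.4452)·tan²(57°) = 4.05 × 2.371 = 9.6.
N_c = (9.6 − 1)/tan24° = 19.32.
Overburden at base level: q = 20.3 × 2.2 = 44.66 kPa.
Below the base the soil is submerged, so the ½γBN_γ term uses γ' = 21.7 − 9.81 = 11.89 kN/m³.
Cohesion term c·N_c = 23 × 19.324 = 444.44 kPa; surcharge term q·N_q = 44.66 × 9.6034 = 428.89 kPa; self-weight term 0.5·γ·B·N_γ = 0.5 × 11.89 × 3.8 × 5.75 = 129.9 kPa.
q_ult = 444.44 + 428.89 + 129.9 = 1003.2 kPa.

q_ult ≈ 1000 kPa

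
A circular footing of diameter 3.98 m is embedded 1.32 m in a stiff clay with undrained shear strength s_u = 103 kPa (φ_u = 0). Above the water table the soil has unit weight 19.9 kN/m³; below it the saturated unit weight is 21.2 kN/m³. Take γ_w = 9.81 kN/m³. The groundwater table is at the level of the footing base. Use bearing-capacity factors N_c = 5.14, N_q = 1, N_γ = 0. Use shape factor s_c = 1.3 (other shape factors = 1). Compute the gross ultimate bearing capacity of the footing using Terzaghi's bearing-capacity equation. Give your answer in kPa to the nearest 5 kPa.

q = γ·D_f = 19.9 × 1.32 = 26.268 kPa.
c·N_c·s_c = 103 × 5.14 × 1.3 = 688.25 kPa
q·N_q = 26.268 × 1 = 26.268 kPa
q_ult = 688.25 + 26.268 = 714.51 kPa.

q_ult ≈ 715 kPa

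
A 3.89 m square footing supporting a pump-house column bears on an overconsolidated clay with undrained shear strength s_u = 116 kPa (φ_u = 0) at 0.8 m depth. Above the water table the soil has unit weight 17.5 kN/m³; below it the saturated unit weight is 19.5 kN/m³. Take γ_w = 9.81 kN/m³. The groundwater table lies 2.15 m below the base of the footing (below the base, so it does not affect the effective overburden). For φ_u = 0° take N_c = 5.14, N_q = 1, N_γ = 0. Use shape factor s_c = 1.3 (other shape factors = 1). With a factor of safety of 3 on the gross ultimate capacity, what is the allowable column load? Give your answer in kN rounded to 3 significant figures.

Effective surcharge at the founding depth q = γ·D_f = 17.5 × 0.8 = 14 kPa.
q_ult = c·N_c·s_c + q·N_q
     = 116 × 5.14 × 1.3 + 14 × 1
     = 775.11 + 14 = 789.11 kPa.
Gross allowable pressure q_all = 789.11 / 3 = 263.04 kPa.
Footing area = 15.1321 m², so allowable column load = 263.04 × 15.1321 = 3980.3 kN.

P_all ≈ 3980 kN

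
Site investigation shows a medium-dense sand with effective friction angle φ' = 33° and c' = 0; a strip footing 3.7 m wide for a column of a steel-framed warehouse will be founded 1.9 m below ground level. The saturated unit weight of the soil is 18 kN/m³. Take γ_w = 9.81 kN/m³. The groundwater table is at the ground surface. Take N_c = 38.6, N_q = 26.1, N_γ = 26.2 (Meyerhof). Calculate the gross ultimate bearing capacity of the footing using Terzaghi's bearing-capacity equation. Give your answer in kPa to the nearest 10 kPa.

q_ult ≈ 800 kPa

With the water table at the surface the whole profile is submerged: γ' = 18 − 9.81 = 8.19 kN/m³, so q = γ'·D_f = 15.561 kPa; the same γ' applies in the ½γBN_γ term.
q_ult = q·N_q + 0.5·γ·B·N_γ
     = 15.561 × 26.1 + 0.5 × 8.19 × 3.7 × 26.2
     = 406.14 + 396.97 = 803.11 kPa.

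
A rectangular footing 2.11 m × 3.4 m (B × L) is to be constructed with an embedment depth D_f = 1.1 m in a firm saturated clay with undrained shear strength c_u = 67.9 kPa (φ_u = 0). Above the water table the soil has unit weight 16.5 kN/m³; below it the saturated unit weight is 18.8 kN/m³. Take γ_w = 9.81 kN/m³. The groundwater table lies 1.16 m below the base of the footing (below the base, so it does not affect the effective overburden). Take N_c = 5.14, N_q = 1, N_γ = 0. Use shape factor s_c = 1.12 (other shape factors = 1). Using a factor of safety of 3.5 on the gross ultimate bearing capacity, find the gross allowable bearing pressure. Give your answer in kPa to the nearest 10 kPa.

q_all ≈ 120 kPa

Overburden at base level: q = 16.5 × 1.1 = 18.15 kPa.
Cohesion term c·N_c·s_c = 67.9 × 5.14 × 1.12 = 390.89 kPa; surcharge term q·N_q = 18.15 × 1 = 18.15 kPa.
q_ult = 390.89 + 18.15 = 409.04 kPa.
q_all = 409.04 / 3.5 = 116.87 kPa.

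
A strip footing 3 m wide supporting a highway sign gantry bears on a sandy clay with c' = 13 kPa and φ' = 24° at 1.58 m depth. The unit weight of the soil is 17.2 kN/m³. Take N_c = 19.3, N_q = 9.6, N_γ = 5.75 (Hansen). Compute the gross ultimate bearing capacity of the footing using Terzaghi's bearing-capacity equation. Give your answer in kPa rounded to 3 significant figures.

Overburden at base level: q = 17.2 × 1.58 = 27.176 kPa.
Cohesion term c·N_c = 13 × 19.3 = 250.9 kPa; surcharge term q·N_q = 27.176 × 9.6 = 260.89 kPa; self-weight term 0.5·γ·B·N_γ = 0.5 × 17.2 × 3 × 5.75 = 148.35 kPa.
q_ult = 250.9 + 260.89 + 148.35 = 660.14 kPa.

q_ult ≈ 660 kPa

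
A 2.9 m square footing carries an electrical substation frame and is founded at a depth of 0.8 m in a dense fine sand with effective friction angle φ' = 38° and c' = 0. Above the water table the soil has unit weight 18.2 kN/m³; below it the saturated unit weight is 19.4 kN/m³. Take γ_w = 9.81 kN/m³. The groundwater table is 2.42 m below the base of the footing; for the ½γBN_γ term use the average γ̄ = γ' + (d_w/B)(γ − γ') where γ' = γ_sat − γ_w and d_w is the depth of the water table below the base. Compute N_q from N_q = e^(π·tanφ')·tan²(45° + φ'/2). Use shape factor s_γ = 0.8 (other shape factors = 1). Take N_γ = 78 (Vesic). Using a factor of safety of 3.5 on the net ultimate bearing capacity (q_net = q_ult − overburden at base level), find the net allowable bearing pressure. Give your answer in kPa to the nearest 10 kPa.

q_all(net) ≈ 630 kPa

N_q = e^(π·tan38°)·tan²(64°) = 48.93.
Overburden at base level: q = 18.2 × 0.8 = 14.56 kPa.
The water table is 2.42 m below the base (< B = 2.9 m), so the ½γBN_γ term uses γ̄ = γ' + (d_w/B)(γ − γ') = 9.59 + (2.42/2.9)(18.2 − 9.59) = 16.775 kN/m³.
Surcharge term q·N_q = 14.56 × 48.933 = 712.47 kPa; self-weight term 0.5·γ·B·N_γ·s_γ = 0.5 × 16.775 × 2.9 × 78 × 0.8 = 1517.8 kPa.
q_ult = 712.47 + 1517.8 = 2230.3 kPa.
q_net = 2230.3 − 14.56 = 2215.7 kPa.
q_all(net) = 2215.7 / 3.5 = 633.06 kPa.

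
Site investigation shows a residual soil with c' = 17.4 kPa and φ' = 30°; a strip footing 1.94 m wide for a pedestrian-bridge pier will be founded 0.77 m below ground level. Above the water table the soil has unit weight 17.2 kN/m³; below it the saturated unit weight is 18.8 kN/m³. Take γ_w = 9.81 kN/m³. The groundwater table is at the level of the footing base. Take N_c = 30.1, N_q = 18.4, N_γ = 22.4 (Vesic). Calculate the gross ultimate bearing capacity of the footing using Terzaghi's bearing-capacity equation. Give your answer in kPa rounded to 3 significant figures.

q_ult ≈ 963 kPa

Overburden at base level: q = 17.2 × 0.77 = 13.244 kPa.
Below the base the soil is submerged, so the ½γBN_γ term uses γ' = 18.8 − 9.81 = 8.99 kN/m³.
Cohesion term c·N_c = 17.4 × 30.1 = 523.74 kPa; surcharge term q·N_q = 13.244 × 18.4 = 243.69 kPa; self-weight term 0.5·γ·B·N_γ = 0.5 × 8.99 × 1.94 × 22.4 = 195.33 kPa.
q_ult = 523.74 + 243.69 + 195.33 = 962.76 kPa.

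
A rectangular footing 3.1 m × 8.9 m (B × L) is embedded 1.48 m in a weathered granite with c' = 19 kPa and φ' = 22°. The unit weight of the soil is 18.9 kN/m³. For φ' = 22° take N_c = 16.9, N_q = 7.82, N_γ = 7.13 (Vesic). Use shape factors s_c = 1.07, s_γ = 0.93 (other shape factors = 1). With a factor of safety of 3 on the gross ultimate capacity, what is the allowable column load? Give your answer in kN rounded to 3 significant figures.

Overburden at base level: q = 18.9 × 1.48 = 27.972 kPa.
Cohesion term c·N_c·s_c = 19 × 16.9 × 1.07 = 343.58 kPa; surcharge term q·N_q = 27.972 × 7.82 = 218.74 kPa; self-weight term 0.5·γ·B·N_γ·s_γ = 0.5 × 18.9 × 3.1 × 7.13 × 0.93 = 194.25 kPa.
q_ult = 343.58 + 218.74 + 194.25 = 756.57 kPa.
Gross allowable pressure q_all = 756.57 / 3 = 252.19 kPa.
Footing area = 27.59 m², so allowable column load = 252.19 × 27.59 = 6957.9 kN.

P_all ≈ 6960 kN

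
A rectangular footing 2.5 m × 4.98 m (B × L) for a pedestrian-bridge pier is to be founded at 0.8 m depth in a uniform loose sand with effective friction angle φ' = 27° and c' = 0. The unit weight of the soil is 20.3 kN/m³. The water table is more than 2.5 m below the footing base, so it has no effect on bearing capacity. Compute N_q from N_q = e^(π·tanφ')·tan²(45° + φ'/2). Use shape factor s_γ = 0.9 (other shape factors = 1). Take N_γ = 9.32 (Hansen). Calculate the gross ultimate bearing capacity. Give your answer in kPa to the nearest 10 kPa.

q_ult ≈ 430 kPa

tan27° = 0.5095, so N_q = e^(π×0.5095)·tan²(58.5°) = 4.957 × 2.663 = 13.2.
Effective surcharge at the founding depth q = γ·D_f = 20.3 × 0.8 = 16.24 kPa.
q_ult = q·N_q + 0.5·γ·B·N_γ·s_γ
     = 16.24 × 13.199 + 0.5 × 20.3 × 2.5 × 9.32 × 0.9
     = 214.35 + 212.85 = 427.2 kPa.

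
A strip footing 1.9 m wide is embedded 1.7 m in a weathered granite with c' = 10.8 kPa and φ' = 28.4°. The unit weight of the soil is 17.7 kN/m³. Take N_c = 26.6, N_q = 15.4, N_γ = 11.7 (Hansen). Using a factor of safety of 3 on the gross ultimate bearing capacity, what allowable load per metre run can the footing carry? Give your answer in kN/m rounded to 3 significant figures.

q = γ·D_f = 17.7 × 1.7 = 30.09 kPa.
c·N_c = 10.8 × 26.6 = 287.28 kPa
q·N_q = 30.09 × 15.4 = 463.39 kPa
0.5·γ·B·N_γ = 0.5 × 17.7 × 1.9 × 11.7 = 196.74 kPa
q_ult = 287.28 + 463.39 + 196.74 = 947.4 kPa.
Gross allowable pressure q_all = 947.4 / 3 = 315.8 kPa.
Allowable wall load = q_all × B = 315.8 × 1.9 = 600.02 kN per metre run.

≈ 600 kN/m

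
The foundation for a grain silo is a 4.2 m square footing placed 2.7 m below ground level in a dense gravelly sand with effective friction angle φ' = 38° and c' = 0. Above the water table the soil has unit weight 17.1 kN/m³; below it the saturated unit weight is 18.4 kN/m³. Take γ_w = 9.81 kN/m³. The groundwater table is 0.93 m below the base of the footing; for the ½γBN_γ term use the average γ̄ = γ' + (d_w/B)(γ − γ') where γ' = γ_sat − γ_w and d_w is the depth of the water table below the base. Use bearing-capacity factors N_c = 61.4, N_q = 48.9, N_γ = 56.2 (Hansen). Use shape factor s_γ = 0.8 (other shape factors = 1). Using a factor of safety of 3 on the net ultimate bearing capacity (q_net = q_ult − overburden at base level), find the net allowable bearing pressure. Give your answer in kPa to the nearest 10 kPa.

q_all(net) ≈ 1070 kPa

Effective surcharge at the founding depth q = γ·D_f = 17.1 × 2.7 = 46.17 kPa.
With d_w = 0.93 m < B, γ̄ = 8.59 + (0.93/4.2) × (17.1 − 8.59) = 10.474 kN/m³.
q_ult = q·N_q + 0.5·γ·B·N_γ·s_γ
     = 46.17 × 48.9 + 0.5 × 10.474 × 4.2 × 56.2 × 0.8
     = 2257.7 + 988.95 = 3246.7 kPa.
q_net = 3246.7 − 46.17 = 3200.5 kPa.
q_all(net) = 3200.5 / 3 = 1066.8 kPa.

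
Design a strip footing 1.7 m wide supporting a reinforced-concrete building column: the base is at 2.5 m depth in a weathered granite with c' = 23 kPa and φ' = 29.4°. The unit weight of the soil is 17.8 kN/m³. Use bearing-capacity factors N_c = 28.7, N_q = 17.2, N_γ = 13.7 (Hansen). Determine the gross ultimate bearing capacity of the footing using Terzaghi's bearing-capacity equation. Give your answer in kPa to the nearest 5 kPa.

Effective surcharge at the founding depth q = γ·D_f = 17.8 × 2.5 = 44.5 kPa.
q_ult = c·N_c + q·N_q + 0.5·γ·B·N_γ
     = 23 × 28.7 + 44.5 × 17.2 + 0.5 × 17.8 × 1.7 × 13.7
     = 660.1 + 765.4 + 207.28 = 1632.8 kPa.

q_ult ≈ 1635 kPa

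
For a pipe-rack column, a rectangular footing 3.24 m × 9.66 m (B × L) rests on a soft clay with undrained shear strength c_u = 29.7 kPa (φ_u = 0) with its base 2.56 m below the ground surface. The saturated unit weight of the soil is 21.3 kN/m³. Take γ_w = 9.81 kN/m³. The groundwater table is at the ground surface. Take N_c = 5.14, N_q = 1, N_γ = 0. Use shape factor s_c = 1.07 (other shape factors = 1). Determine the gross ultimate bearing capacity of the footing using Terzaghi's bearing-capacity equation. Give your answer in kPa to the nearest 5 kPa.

q_ult ≈ 195 kPa

γ' = 21.3 − 9.81 = 11.49 kN/m³ (submerged throughout). q = 11.49 × 2.56 = 29.414 kPa.
c·N_c·s_c = 29.7 × 5.14 × 1.07 = 163.34 kPa
q·N_q = 29.414 × 1 = 29.414 kPa
q_ult = 163.34 + 29.414 = 192.76 kPa.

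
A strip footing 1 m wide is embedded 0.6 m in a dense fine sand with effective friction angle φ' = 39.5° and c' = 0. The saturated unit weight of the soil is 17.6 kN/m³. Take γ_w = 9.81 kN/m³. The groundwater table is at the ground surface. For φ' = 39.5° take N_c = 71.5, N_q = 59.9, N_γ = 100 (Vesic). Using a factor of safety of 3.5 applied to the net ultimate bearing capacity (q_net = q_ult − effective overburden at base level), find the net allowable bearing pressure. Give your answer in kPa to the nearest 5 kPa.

γ' = 17.6 − 9.81 = 7.79 kN/m³ (submerged throughout). q = 7.79 × 0.6 = 4.674 kPa; the same γ' applies in the ½γBN_γ term.
q·N_q = 4.674 × 59.9 = 279.97 kPa
0.5·γ·B·N_γ = 0.5 × 7.79 × 1 × 100 = 389.5 kPa
q_ult = 279.97 + 389.5 = 669.47 kPa.
Net ultimate: q_net = 669.47 − 4.674 = 664.8 kPa.
q_all(net) = 664.8 / 3.5 = 189.94 kPa.

q_all(net) ≈ 190 kPa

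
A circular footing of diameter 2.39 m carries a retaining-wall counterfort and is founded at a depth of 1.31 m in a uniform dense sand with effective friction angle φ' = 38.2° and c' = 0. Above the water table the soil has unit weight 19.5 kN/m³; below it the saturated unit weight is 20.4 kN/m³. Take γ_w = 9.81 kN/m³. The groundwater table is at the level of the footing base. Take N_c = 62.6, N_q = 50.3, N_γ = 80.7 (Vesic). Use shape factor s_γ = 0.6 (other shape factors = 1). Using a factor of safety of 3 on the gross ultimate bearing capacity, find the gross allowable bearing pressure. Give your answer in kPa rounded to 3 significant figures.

q_all ≈ 633 kPa

Effective surcharge at the founding depth q = γ·D_f = 19.5 × 1.31 = 25.545 kPa.
The water table coincides with the base, so in the self-weight term γ → γ' = 10.59 kN/m³.
q_ult = q·N_q + 0.5·γ·B·N_γ·s_γ
     = 25.545 × 50.3 + 0.5 × 10.59 × 2.39 × 80.7 × 0.6
     = 1284.9 + 612.76 = 1897.7 kPa.
q_all = 1897.7 / 3 = 632.56 kPa.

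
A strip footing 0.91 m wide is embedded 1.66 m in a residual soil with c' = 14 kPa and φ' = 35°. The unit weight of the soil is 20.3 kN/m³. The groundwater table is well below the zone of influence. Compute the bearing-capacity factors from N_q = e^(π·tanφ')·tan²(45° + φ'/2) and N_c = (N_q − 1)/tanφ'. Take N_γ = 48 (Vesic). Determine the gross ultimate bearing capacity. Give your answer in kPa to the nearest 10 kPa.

tan35° = 0.7002, so N_q = e^(π×0.7002)·tan²(62.5°) = 9.023 × 3.69 = 33.3.
N_c = (33.3 − 1)/tan35° = 46.12.
Effective surcharge at the founding depth q = γ·D_f = 20.3 × 1.66 = 33.698 kPa.
q_ult = c·N_c + q·N_q + 0.5·γ·B·N_γ
     = 14 × 46.124 + 33.698 × 33.296 + 0.5 × 20.3 × 0.91 × 48
     = 645.73 + 1122 + 443.35 = 2211.1 kPa.

q_ult ≈ 2210 kPa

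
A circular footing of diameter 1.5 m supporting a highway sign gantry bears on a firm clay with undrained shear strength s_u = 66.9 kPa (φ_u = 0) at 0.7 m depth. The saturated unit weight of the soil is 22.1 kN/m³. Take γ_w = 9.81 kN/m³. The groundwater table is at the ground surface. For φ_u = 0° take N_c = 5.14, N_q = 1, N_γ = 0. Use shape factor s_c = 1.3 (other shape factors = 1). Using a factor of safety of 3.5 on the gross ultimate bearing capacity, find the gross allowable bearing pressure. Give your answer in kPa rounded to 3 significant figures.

γ' = 22.1 − 9.81 = 12.29 kN/m³ (submerged throughout). q = 12.29 × 0.7 = 8.603 kPa.
c·N_c·s_c = 66.9 × 5.14 × 1.3 = 447.03 kPa
q·N_q = 8.603 × 1 = 8.603 kPa
q_ult = 447.03 + 8.603 = 455.63 kPa.
q_all = 455.63 / 3.5 = 130.18 kPa.

q_all ≈ 130 kPa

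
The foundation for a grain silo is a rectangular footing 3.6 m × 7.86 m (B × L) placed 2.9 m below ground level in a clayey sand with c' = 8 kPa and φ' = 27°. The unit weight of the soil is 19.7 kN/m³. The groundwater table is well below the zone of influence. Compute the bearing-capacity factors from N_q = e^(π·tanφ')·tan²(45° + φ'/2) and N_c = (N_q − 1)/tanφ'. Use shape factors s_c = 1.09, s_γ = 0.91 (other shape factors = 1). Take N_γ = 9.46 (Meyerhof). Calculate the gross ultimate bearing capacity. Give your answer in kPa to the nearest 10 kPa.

q_ult ≈ 1270 kPa

tan27° = 0.5095, so N_q = e^(π×0.5095)·tan²(58.5°) = 4.957 × 2.663 = 13.2.
N_c = (13.2 − 1)/tan27° = 23.94.
Overburden at base level: q = 19.7 × 2.9 = 57.13 kPa.
Cohesion term c·N_c·s_c = 8 × 23.942 × 1.09 = 208.78 kPa; surcharge term q·N_q = 57.13 × 13.199 = 754.07 kPa; self-weight term 0.5·γ·B·N_γ·s_γ = 0.5 × 19.7 × 3.6 × 9.46 × 0.91 = 305.26 kPa.
q_ult = 208.78 + 754.07 + 305.26 = 1268.1 kPa.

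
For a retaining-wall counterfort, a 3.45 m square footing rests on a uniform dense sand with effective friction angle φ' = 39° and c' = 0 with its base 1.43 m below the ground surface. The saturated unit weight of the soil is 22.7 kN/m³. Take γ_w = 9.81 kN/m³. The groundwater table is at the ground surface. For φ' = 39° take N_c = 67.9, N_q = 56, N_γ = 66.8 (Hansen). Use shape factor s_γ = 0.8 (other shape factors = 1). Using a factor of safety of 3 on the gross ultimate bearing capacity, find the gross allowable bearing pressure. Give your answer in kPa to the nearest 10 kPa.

q_all ≈ 740 kPa

γ' = 22.7 − 9.81 = 12.89 kN/m³ (submerged throughout). q = 12.89 × 1.43 = 18.433 kPa; the same γ' applies in the ½γBN_γ term.
q·N_q = 18.433 × 56 = 1032.2 kPa
0.5·γ·B·N_γ·s_γ = 0.5 × 12.89 × 3.45 × 66.8 × 0.8 = 1188.3 kPa
q_ult = 1032.2 + 1188.3 = 2220.5 kPa.
q_all = 2220.5 / 3 = 740.16 kPa.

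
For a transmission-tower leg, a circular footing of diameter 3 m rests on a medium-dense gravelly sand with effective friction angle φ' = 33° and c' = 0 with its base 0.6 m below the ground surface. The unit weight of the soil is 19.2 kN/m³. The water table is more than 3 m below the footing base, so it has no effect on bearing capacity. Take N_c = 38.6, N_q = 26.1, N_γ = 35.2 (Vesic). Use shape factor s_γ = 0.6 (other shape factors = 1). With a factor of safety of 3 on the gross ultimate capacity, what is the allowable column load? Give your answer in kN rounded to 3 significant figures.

P_all ≈ 2140 kN

q = γ·D_f = 19.2 × 0.6 = 11.52 kPa.
q·N_q = 11.52 × 26.1 = 300.67 kPa
0.5·γ·B·N_γ·s_γ = 0.5 × 19.2 × 3 × 35.2 × 0.6 = 608.26 kPa
q_ult = 300.67 + 608.26 = 908.93 kPa.
Gross allowable pressure q_all = 908.93 / 3 = 302.98 kPa.
Footing area = 7.0686 m², so allowable column load = 302.98 × 7.0686 = 2141.6 kN.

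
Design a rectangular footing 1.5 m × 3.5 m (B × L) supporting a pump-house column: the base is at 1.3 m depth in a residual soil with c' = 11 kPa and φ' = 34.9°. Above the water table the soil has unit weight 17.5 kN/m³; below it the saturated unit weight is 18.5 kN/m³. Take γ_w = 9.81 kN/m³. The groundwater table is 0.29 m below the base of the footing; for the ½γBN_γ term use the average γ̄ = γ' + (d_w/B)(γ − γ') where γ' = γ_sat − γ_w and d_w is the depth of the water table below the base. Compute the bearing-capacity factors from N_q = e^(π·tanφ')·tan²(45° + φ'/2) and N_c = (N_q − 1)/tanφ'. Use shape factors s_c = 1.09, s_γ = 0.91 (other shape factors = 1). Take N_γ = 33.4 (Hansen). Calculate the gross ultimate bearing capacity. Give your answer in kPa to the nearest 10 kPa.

q_ult ≈ 1530 kPa

tan34.9° = 0.6976, so N_q = e^(π×0.6976)·tan²(62.45°) = 8.95 × 3.674 = 32.89.
N_c = (32.89 − 1)/tan34.9° = 45.71.
Overburden at base level: q = 17.5 × 1.3 = 22.75 kPa.
The water table is 0.29 m below the base (< B = 1.5 m), so the ½γBN_γ term uses γ̄ = γ' + (d_w/B)(γ − γ') = 8.69 + (0.29/1.5)(17.5 − 8.69) = 10.393 kN/m³.
Cohesion term c·N_c·s_c = 11 × 45.706 × 1.09 = 548.02 kPa; surcharge term q·N_q = 22.75 × 32.885 = 748.14 kPa; self-weight term 0.5·γ·B·N_γ·s_γ = 0.5 × 10.393 × 1.5 × 33.4 × 0.91 = 236.92 kPa.
q_ult = 548.02 + 748.14 + 236.92 = 1533.1 kPa.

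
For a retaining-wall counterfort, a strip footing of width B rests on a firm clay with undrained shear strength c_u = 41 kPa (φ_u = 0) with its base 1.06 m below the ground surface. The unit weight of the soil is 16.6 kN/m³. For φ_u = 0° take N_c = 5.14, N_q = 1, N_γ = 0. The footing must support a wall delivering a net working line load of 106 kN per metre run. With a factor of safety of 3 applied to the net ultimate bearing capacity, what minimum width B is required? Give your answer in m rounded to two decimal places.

Effective surcharge at the founding depth q = γ·D_f = 16.6 × 1.06 = 17.596 kPa.
q_ult = c·N_c + q·N_q
     = 41 × 5.14 + 17.596 × 1
     = 210.74 + 17.596 = 228.34 kPa.
For φ = 0 the ½γBN_γ term vanishes, so q_ult is independent of B. q_net = 228.34 − 17.596 = 210.74 kPa; q_all(net) = 210.74/3 = 70.247 kPa.
Required width B = w / q_all(net) = 106 / 70.247 = 1.509 m.

B = 1.51 m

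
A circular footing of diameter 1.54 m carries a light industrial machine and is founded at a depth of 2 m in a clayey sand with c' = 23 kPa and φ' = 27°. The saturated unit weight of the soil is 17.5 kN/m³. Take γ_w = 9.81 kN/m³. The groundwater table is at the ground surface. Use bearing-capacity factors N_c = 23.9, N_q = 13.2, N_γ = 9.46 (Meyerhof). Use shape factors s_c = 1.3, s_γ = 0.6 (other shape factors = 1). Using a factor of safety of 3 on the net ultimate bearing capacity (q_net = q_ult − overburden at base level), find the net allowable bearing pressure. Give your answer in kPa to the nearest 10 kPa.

q_all(net) ≈ 310 kPa

γ' = 17.5 − 9.81 = 7.69 kN/m³ (submerged throughout). q = 7.69 × 2 = 15.38 kPa; the same γ' applies in the ½γBN_γ term.
c·N_c·s_c = 23 × 23.9 × 1.3 = 714.61 kPa
q·N_q = 15.38 × 13.2 = 203.02 kPa
0.5·γ·B·N_γ·s_γ = 0.5 × 7.69 × 1.54 × 9.46 × 0.6 = 33.609 kPa
q_ult = 714.61 + 203.02 + 33.609 = 951.24 kPa.
q_net = 951.24 − 15.38 = 935.86 kPa.
q_all(net) = 935.86 / 3 = 311.95 kPa.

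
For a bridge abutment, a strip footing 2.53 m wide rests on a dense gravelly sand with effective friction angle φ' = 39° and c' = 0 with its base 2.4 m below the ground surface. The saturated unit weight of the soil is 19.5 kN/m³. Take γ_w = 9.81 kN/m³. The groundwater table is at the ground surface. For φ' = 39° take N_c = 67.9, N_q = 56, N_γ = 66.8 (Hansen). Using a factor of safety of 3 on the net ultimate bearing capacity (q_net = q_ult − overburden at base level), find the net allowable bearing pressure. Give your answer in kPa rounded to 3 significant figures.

γ' = 19.5 − 9.81 = 9.69 kN/m³ (submerged throughout). q = 9.69 × 2.4 = 23.256 kPa; the same γ' applies in the ½γBN_γ term.
q·N_q = 23.256 × 56 = 1302.3 kPa
0.5·γ·B·N_γ = 0.5 × 9.69 × 2.53 × 66.8 = 818.82 kPa
q_ult = 1302.3 + 818.82 = 2121.2 kPa.
q_net = 2121.2 − 23.256 = 2097.9 kPa.
q_all(net) = 2097.9 / 3 = 699.3 kPa.

q_all(net) ≈ 699 kPa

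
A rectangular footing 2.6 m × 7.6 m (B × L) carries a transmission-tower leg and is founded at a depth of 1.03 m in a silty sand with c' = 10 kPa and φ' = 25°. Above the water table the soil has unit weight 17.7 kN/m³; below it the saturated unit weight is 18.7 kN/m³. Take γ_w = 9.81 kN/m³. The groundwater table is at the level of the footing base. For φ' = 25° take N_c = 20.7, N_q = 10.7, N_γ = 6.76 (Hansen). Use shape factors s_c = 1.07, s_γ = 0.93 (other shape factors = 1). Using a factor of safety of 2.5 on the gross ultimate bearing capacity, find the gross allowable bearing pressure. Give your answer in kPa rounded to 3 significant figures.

q = γ·D_f = 17.7 × 1.03 = 18.231 kPa.
For the ½γBN_γ term take γ' = 18.7 − 9.81 = 8.89 kN/m³ (soil below base is submerged).
c·N_c·s_c = 10 × 20.7 × 1.07 = 221.49 kPa
q·N_q = 18.231 × 10.7 = 195.07 kPa
0.5·γ·B·N_γ·s_γ = 0.5 × 8.89 × 2.6 × 6.76 × 0.93 = 72.657 kPa
q_ult = 221.49 + 195.07 + 72.657 = 489.22 kPa.
q_all = 489.22 / 2.5 = 195.69 kPa.

q_all ≈ 196 kPa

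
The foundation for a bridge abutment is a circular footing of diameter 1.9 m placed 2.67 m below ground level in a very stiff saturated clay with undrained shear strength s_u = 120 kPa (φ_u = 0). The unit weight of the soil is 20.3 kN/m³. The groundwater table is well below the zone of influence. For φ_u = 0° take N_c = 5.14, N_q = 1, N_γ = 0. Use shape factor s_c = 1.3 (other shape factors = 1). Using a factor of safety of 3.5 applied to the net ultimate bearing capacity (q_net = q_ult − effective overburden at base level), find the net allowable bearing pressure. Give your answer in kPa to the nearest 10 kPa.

q_all(net) ≈ 230 kPa

Effective surcharge at the founding depth q = γ·D_f = 20.3 × 2.67 = 54.201 kPa.
q_ult = c·N_c·s_c + q·N_q
     = 120 × 5.14 × 1.3 + 54.201 × 1
     = 801.84 + 54.201 = 856.04 kPa.
Net ultimate: q_net = 856.04 − 54.201 = 801.84 kPa.
q_all(net) = 801.84 / 3.5 = 229.1 kPa.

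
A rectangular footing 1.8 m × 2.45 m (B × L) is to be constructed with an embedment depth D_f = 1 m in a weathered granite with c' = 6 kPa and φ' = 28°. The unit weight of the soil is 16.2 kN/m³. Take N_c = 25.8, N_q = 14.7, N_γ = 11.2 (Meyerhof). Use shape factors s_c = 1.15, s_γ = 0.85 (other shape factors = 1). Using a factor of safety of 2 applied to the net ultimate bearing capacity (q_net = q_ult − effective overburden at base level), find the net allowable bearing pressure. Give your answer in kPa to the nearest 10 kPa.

Effective surcharge at the founding depth q = γ·D_f = 16.2 × 1 = 16.2 kPa.
q_ult = c·N_c·s_c + q·N_q + 0.5·γ·B·N_γ·s_γ
     = 6 × 25.8 × 1.15 + 16.2 × 14.7 + 0.5 × 16.2 × 1.8 × 11.2 × 0.85
     = 178.02 + 238.14 + 138.8 = 554.96 kPa.
Net ultimate: q_net = 554.96 − 16.2 = 538.76 kPa.
q_all(net) = 538.76 / 2 = 269.38 kPa.

q_all(net) ≈ 270 kPa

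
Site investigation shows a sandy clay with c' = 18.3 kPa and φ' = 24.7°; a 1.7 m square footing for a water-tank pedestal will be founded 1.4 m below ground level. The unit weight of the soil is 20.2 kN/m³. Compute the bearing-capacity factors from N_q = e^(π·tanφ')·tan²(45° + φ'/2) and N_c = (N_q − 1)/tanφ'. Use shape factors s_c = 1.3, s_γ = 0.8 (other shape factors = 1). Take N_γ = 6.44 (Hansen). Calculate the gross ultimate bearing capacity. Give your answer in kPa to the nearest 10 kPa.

tan24.7° = 0.4599, so N_q = e^(π×0.4599)·tan²(57.35°) = 4.242 × 2.436 = 10.33.
N_c = (10.33 − 1)/tan24.7° = 20.29.
q = γ·D_f = 20.2 × 1.4 = 28.28 kPa.
c·N_c·s_c = 18.3 × 20.288 × 1.3 = 482.65 kPa
q·N_q = 28.28 × 10.331 = 292.17 kPa
0.5·γ·B·N_γ·s_γ = 0.5 × 20.2 × 1.7 × 6.44 × 0.8 = 88.46 kPa
q_ult = 482.65 + 292.17 + 88.46 = 863.28 kPa.

q_ult ≈ 860 kPa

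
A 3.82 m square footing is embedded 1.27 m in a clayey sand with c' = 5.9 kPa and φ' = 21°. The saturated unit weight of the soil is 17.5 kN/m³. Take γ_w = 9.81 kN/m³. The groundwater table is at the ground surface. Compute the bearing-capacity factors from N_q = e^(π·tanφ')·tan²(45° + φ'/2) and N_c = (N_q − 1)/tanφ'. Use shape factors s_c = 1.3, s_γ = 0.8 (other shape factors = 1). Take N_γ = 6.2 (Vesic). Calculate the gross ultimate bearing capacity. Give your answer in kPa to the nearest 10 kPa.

tan21° = 0.3839, so N_q = e^(π×0.3839)·tan²(55.5°) = 3.34 × 2.117 = 7.07.
N_c = (7.07 − 1)/tan21° = 15.81.
γ' = 17.5 − 9.81 = 7.69 kN/m³ (submerged throughout). q = 7.69 × 1.27 = 9.7663 kPa; the same γ' applies in the ½γBN_γ term.
c·N_c·s_c = 5.9 × 15.815 × 1.3 = 121.3 kPa
q·N_q = 9.7663 × 7.0708 = 69.055 kPa
0.5·γ·B·N_γ·s_γ = 0.5 × 7.69 × 3.82 × 6.2 × 0.8 = 72.852 kPa
q_ult = 121.3 + 69.055 + 72.852 = 263.21 kPa.

q_ult ≈ 260 kPa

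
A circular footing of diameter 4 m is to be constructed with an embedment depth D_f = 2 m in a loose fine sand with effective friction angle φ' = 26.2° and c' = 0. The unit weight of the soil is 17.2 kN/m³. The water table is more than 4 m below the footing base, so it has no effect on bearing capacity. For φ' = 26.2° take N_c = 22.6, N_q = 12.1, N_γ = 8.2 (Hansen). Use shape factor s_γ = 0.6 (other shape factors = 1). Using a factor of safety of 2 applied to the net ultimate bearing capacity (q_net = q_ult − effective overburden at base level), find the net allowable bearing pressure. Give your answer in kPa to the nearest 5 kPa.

q_all(net) ≈ 275 kPa

Overburden at base level: q = 17.2 × 2 = 34.4 kPa.
Surcharge term q·N_q = 34.4 × 12.1 = 416.24 kPa; self-weight term 0.5·γ·B·N_γ·s_γ = 0.5 × 17.2 × 4 × 8.2 × 0.6 = 169.25 kPa.
q_ult = 416.24 + 169.25 = 585.49 kPa.
Net ultimate: q_net = 585.49 − 34.4 = 551.09 kPa.
q_all(net) = 551.09 / 2 = 275.54 kPa.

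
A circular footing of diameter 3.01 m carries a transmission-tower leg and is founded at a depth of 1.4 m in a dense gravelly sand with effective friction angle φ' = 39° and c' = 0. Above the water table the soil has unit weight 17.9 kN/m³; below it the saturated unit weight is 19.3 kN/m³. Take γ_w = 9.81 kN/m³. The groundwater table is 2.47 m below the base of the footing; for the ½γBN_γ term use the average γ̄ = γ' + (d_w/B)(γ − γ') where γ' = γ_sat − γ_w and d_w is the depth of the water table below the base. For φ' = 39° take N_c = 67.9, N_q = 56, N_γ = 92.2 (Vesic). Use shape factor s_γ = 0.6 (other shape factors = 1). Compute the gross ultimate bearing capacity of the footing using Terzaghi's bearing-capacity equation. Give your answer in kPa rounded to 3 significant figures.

q_ult ≈ 2770 kPa

Effective surcharge at the founding depth q = γ·D_f = 17.9 × 1.4 = 25.06 kPa.
With d_w = 2.47 m < B, γ̄ = 9.49 + (2.47/3.01) × (17.9 − 9.49) = 16.391 kN/m³.
q_ult = q·N_q + 0.5·γ·B·N_γ·s_γ
     = 25.06 × 56 + 0.5 × 16.391 × 3.01 × 92.2 × 0.6
     = 1403.4 + 1364.7 = 2768 kPa.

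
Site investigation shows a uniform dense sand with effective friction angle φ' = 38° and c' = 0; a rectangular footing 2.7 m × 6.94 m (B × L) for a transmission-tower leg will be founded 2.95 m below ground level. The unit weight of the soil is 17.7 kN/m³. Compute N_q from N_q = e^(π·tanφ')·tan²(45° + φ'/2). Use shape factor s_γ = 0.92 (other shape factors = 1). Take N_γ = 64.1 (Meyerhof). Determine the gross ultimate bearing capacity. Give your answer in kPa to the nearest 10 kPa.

tan38° = 0.7813, so N_q = e^(π×0.7813)·tan²(64°) = 11.64 × 4.204 = 48.93.
Overburden at base level: q = 17.7 × 2.95 = 52.215 kPa.
Surcharge term q·N_q = 52.215 × 48.933 = 2555 kPa; self-weight term 0.5·γ·B·N_γ·s_γ = 0.5 × 17.7 × 2.7 × 64.1 × 0.92 = 1409.1 kPa.
q_ult = 2555 + 1409.1 = 3964.2 kPa.

q_ult ≈ 3960 kPa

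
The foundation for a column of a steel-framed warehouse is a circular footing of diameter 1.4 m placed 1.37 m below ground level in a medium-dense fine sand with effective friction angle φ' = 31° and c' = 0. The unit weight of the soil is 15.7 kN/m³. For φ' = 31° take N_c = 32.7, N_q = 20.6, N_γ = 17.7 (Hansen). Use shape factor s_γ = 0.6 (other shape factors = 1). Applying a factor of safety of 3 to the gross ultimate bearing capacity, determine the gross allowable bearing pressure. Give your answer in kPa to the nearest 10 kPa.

q = γ·D_f = 15.7 × 1.37 = 21.509 kPa.
q·N_q = 21.509 × 20.6 = 443.09 kPa
0.5·γ·B·N_γ·s_γ = 0.5 × 15.7 × 1.4 × 17.7 × 0.6 = 116.71 kPa
q_ult = 443.09 + 116.71 = 559.8 kPa.
q_all = q_ult / FS = 559.8 / 3 = 186.6 kPa.

q_all ≈ 190 kPa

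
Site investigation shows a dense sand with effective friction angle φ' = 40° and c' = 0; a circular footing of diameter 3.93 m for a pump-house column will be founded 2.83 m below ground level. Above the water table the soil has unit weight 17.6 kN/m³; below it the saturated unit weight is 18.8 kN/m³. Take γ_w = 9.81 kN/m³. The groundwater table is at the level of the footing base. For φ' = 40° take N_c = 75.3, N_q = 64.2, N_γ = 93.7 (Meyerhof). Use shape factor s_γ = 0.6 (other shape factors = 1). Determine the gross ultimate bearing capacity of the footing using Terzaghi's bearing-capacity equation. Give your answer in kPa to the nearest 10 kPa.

q = γ·D_f = 17.6 × 2.83 = 49.808 kPa.
For the ½γBN_γ term take γ' = 18.8 − 9.81 = 8.99 kN/m³ (soil below base is submerged).
q·N_q = 49.808 × 64.2 = 3197.7 kPa
0.5·γ·B·N_γ·s_γ = 0.5 × 8.99 × 3.93 × 93.7 × 0.6 = 993.15 kPa
q_ult = 3197.7 + 993.15 = 4190.8 kPa.

q_ult ≈ 4190 kPa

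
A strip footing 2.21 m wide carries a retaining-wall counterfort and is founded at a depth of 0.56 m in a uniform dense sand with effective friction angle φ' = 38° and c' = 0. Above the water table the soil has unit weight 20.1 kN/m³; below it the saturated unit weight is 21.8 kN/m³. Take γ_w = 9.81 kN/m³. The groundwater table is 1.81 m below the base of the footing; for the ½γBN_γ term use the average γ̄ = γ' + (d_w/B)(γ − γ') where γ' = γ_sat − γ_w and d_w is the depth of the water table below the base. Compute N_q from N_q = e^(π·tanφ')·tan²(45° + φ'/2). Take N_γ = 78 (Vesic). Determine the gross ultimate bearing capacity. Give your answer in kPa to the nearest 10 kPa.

q_ult ≈ 2160 kPa

tan38° = 0.7813, so N_q = e^(π×0.7813)·tan²(64°) = 11.64 × 4.204 = 48.93.
Effective surcharge at the founding depth q = γ·D_f = 20.1 × 0.56 = 11.256 kPa.
With d_w = 1.81 m < B, γ̄ = 11.99 + (1.81/2.21) × (20.1 − 11.99) = 18.632 kN/m³.
q_ult = q·N_q + 0.5·γ·B·N_γ
     = 11.256 × 48.933 + 0.5 × 18.632 × 2.21 × 78
     = 550.79 + 1605.9 = 2156.7 kPa.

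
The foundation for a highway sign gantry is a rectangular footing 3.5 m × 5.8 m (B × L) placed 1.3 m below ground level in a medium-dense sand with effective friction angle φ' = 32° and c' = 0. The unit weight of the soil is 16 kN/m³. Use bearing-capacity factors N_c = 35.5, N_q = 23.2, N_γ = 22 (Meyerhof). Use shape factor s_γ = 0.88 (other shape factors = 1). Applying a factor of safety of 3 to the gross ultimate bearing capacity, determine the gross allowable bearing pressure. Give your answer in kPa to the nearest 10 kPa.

Overburden at base level: q = 16 × 1.3 = 20.8 kPa.
Surcharge term q·N_q = 20.8 × 23.2 = 482.56 kPa; self-weight term 0.5·γ·B·N_γ·s_γ = 0.5 × 16 × 3.5 × 22 × 0.88 = 542.08 kPa.
q_ult = 482.56 + 542.08 = 1024.6 kPa.
q_all = q_ult / FS = 1024.6 / 3 = 341.55 kPa.

q_all ≈ 340 kPa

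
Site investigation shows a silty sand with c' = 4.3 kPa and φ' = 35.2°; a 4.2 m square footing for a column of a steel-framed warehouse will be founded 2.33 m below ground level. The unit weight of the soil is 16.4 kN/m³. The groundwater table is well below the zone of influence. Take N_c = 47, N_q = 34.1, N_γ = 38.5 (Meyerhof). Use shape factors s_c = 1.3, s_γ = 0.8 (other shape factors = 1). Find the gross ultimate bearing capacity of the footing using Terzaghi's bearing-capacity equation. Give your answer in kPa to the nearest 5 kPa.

q_ult ≈ 2625 kPa

Effective surcharge at the founding depth q = γ·D_f = 16.4 × 2.33 = 38.212 kPa.
q_ult = c·N_c·s_c + q·N_q + 0.5·γ·B·N_γ·s_γ
     = 4.3 × 47 × 1.3 + 38.212 × 34.1 + 0.5 × 16.4 × 4.2 × 38.5 × 0.8
     = 262.73 + 1303 + 1060.8 = 2626.5 kPa.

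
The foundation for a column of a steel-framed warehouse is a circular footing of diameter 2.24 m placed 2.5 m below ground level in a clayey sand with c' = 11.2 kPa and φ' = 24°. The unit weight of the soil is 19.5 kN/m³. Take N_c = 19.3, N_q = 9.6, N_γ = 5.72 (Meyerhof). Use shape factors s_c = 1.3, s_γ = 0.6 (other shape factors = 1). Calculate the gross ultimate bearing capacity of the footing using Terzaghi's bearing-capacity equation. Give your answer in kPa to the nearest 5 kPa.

q = γ·D_f = 19.5 × 2.5 = 48.75 kPa.
c·N_c·s_c = 11.2 × 19.3 × 1.3 = 281.01 kPa
q·N_q = 48.75 × 9.6 = 468 kPa
0.5·γ·B·N_γ·s_γ = 0.5 × 19.5 × 2.24 × 5.72 × 0.6 = 74.955 kPa
q_ult = 281.01 + 468 + 74.955 = 823.96 kPa.

q_ult ≈ 825 kPa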